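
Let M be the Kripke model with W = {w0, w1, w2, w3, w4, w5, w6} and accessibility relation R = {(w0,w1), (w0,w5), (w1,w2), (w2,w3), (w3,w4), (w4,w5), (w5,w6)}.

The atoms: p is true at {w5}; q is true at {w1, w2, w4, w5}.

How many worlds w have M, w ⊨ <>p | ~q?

4

w0: <>p is T, ~q is T. ✓
w1: <>p is F, ~q is F. ✗
w2: <>p is F, ~q is F. ✗
w3: <>p is F, ~q is T. ✓
w4: <>p is T, ~q is F. ✓
w5: <>p is F, ~q is F. ✗
w6: <>p is F, ~q is T. ✓
Satisfying worlds: {w0, w3, w4, w6}.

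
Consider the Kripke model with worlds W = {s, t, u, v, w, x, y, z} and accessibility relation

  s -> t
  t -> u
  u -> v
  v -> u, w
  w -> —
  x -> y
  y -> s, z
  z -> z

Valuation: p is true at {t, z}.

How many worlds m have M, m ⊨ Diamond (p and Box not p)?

s: successors {t}; p and Box not p there: t:T. ✓
t: successors {u}; p and Box not p there: u:F. ✗
u: successors {v}; p and Box not p there: v:F. ✗
v: successors {u, w}; p and Box not p there: u:F, w:F. ✗
w: no successors, so Diamond (p and Box not p) fails. ✗
x: successors {y}; p and Box not p there: y:F. ✗
y: successors {s, z}; p and Box not p there: s:F, z:F. ✗
z: successors {z}; p and Box not p there: z:F. ✗
Satisfying worlds: {s}.

1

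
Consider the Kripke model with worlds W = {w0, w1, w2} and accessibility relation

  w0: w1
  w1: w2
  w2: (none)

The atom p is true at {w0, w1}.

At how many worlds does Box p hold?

w0: successors {w1}; p there: w1:T. ✓
w1: successors {w2}; p there: w2:F. ✗
w2: no successors, so Box p holds vacuously. ✓
Satisfying worlds: {w0, w2}.

2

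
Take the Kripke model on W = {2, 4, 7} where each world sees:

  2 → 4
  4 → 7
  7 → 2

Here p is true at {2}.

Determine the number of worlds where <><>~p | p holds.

2: <><>~p is T, p is T. ✓
4: <><>~p is F, p is F. ✗
7: <><>~p is T, p is F. ✓
Satisfying worlds: {2, 7}.

2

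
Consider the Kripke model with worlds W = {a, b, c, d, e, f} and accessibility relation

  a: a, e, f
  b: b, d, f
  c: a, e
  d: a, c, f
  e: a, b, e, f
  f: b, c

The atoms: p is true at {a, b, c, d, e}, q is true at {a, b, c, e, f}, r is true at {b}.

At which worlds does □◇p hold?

a: successors {a, e, f}; ◇p there: a:T, e:T, f:T. ✓
b: successors {b, d, f}; ◇p there: b:T, d:T, f:T. ✓
c: successors {a, e}; ◇p there: a:T, e:T. ✓
d: successors {a, c, f}; ◇p there: a:T, c:T, f:T. ✓
e: successors {a, b, e, f}; ◇p there: a:T, b:T, e:T, f:T. ✓
f: successors {b, c}; ◇p there: b:T, c:T. ✓

{a, b, c, d, e, f}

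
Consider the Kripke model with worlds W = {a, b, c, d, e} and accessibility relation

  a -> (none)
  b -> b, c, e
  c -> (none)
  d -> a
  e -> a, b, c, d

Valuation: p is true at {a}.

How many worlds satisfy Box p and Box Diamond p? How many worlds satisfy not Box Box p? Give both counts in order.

2 and 2

For Box p and Box Diamond p:
a: Box p is T, Box Diamond p is T. ✓
b: Box p is F, Box Diamond p is F. ✗
c: Box p is T, Box Diamond p is T. ✓
d: Box p is T, Box Diamond p is F. ✗
e: Box p is F, Box Diamond p is F. ✗
— 2 worlds.
For not Box Box p:
a: Box Box p is T. ✗
b: Box Box p is F. ✓
c: Box Box p is T. ✗
d: Box Box p is T. ✗
e: Box Box p is F. ✓
— 2 worlds.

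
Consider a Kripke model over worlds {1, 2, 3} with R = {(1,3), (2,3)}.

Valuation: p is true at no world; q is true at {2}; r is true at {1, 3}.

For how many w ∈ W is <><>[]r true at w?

1: successors {3}; <>[]r there: 3:F. ✗
2: successors {3}; <>[]r there: 3:F. ✗
3: no successors, so <><>[]r fails. ✗
Satisfying worlds: ∅.

0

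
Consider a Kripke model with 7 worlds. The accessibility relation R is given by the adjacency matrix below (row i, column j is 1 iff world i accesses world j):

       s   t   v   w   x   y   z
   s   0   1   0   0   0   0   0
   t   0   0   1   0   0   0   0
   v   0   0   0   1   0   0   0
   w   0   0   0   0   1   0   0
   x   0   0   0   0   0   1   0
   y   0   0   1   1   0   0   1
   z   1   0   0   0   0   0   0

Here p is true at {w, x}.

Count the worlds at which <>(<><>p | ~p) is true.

s: successors {t}; <><>p | ~p there: t:T. ✓
t: successors {v}; <><>p | ~p there: v:T. ✓
v: successors {w}; <><>p | ~p there: w:F. ✗
w: successors {x}; <><>p | ~p there: x:T. ✓
x: successors {y}; <><>p | ~p there: y:T. ✓
y: successors {v, w, z}; <><>p | ~p there: v:T, w:F, z:T. ✓
z: successors {s}; <><>p | ~p there: s:T. ✓
Satisfying worlds: {s, t, w, x, y, z}.

6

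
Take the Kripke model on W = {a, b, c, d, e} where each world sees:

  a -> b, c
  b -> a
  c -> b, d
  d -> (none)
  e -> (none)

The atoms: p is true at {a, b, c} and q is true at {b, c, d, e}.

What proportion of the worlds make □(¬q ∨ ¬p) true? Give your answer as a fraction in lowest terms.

3/5

a: successors {b, c}; ¬q ∨ ¬p there: b:F, c:F. ✗
b: successors {a}; ¬q ∨ ¬p there: a:T. ✓
c: successors {b, d}; ¬q ∨ ¬p there: b:F, d:T. ✗
d: no successors, so □(¬q ∨ ¬p) holds vacuously. ✓
e: no successors, so □(¬q ∨ ¬p) holds vacuously. ✓
That's 3 of 5 worlds, so 3/5.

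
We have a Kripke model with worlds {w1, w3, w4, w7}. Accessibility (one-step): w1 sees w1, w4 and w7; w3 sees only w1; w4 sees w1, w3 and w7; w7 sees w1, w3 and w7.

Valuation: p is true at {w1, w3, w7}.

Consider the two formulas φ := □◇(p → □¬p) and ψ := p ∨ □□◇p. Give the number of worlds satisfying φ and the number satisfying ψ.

For □◇(p → □¬p):
w1: successors {w1, w4, w7}; ◇(p → □¬p) there: w1:T, w4:F, w7:F. ✗
w3: successors {w1}; ◇(p → □¬p) there: w1:T. ✓
w4: successors {w1, w3, w7}; ◇(p → □¬p) there: w1:T, w3:F, w7:F. ✗
w7: successors {w1, w3, w7}; ◇(p → □¬p) there: w1:T, w3:F, w7:F. ✗
— 1 world.
For p ∨ □□◇p:
w1: p is T, □□◇p is T. ✓
w3: p is T, □□◇p is T. ✓
w4: p is F, □□◇p is T. ✓
w7: p is T, □□◇p is T. ✓
— 4 worlds.

1 and 4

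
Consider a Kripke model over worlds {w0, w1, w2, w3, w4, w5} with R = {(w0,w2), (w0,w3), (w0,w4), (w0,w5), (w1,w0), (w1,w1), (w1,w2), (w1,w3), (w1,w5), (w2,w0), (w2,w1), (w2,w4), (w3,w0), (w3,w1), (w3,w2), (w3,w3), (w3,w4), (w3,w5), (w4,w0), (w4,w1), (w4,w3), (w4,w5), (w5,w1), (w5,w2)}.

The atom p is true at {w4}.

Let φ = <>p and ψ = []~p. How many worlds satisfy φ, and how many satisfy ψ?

3 and 3

For <>p:
w0: successors {w2, w3, w4, w5}; p there: w2:F, w3:F, w4:T, w5:F. ✓
w1: successors {w0, w1, w2, w3, w5}; p there: w0:F, w1:F, w2:F, w3:F, w5:F. ✗
w2: successors {w0, w1, w4}; p there: w0:F, w1:F, w4:T. ✓
w3: successors {w0, w1, w2, w3, w4, w5}; p there: w0:F, w1:F, w2:F, w3:F, w4:T, w5:F. ✓
w4: successors {w0, w1, w3, w5}; p there: w0:F, w1:F, w3:F, w5:F. ✗
w5: successors {w1, w2}; p there: w1:F, w2:F. ✗
— 3 worlds.
For []~p:
w0: successors {w2, w3, w4, w5}; ~p there: w2:T, w3:T, w4:F, w5:T. ✗
w1: successors {w0, w1, w2, w3, w5}; ~p there: w0:T, w1:T, w2:T, w3:T, w5:T. ✓
w2: successors {w0, w1, w4}; ~p there: w0:T, w1:T, w4:F. ✗
w3: successors {w0, w1, w2, w3, w4, w5}; ~p there: w0:T, w1:T, w2:T, w3:T, w4:F, w5:T. ✗
w4: successors {w0, w1, w3, w5}; ~p there: w0:T, w1:T, w3:T, w5:T. ✓
w5: successors {w1, w2}; ~p there: w1:T, w2:T. ✓
— 3 worlds.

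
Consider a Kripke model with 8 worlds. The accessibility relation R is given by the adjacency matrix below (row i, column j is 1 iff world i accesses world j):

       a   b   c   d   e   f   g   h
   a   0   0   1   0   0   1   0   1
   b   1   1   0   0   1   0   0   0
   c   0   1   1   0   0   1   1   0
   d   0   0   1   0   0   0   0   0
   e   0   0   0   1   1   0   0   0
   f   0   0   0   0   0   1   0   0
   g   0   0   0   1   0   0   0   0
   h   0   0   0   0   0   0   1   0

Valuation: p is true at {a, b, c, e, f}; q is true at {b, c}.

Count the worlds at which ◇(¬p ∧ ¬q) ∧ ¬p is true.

a: ◇(¬p ∧ ¬q) is T, ¬p is F. ✗
b: ◇(¬p ∧ ¬q) is F, ¬p is F. ✗
c: ◇(¬p ∧ ¬q) is T, ¬p is F. ✗
d: ◇(¬p ∧ ¬q) is F, ¬p is T. ✗
e: ◇(¬p ∧ ¬q) is T, ¬p is F. ✗
f: ◇(¬p ∧ ¬q) is F, ¬p is F. ✗
g: ◇(¬p ∧ ¬q) is T, ¬p is T. ✓
h: ◇(¬p ∧ ¬q) is T, ¬p is T. ✓
Satisfying worlds: {g, h}.

2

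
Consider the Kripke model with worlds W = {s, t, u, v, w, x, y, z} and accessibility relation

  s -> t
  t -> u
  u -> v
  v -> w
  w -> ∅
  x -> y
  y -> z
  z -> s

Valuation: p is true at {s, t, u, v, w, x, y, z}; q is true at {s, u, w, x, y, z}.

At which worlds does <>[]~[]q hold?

{s, v, y}

s: successors {t}; []~[]q there: t:T. ✓
t: successors {u}; []~[]q there: u:F. ✗
u: successors {v}; []~[]q there: v:F. ✗
v: successors {w}; []~[]q there: w:T. ✓
w: no successors, so <>[]~[]q fails. ✗
x: successors {y}; []~[]q there: y:F. ✗
y: successors {z}; []~[]q there: z:T. ✓
z: successors {s}; []~[]q there: s:F. ✗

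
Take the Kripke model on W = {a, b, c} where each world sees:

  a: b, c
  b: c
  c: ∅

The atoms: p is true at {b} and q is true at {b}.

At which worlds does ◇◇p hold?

∅

a: successors {b, c}; ◇p there: b:F, c:F. ✗
b: successors {c}; ◇p there: c:F. ✗
c: no successors, so ◇◇p fails. ✗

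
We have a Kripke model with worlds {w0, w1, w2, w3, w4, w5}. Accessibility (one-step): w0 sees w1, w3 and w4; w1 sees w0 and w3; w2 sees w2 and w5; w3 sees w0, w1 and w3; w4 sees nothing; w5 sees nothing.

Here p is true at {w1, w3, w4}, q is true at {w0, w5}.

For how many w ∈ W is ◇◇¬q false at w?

w0: successors {w1, w3, w4}; ◇¬q there: w1:T, w3:T, w4:F. ✓
w1: successors {w0, w3}; ◇¬q there: w0:T, w3:T. ✓
w2: successors {w2, w5}; ◇¬q there: w2:T, w5:F. ✓
w3: successors {w0, w1, w3}; ◇¬q there: w0:T, w1:T, w3:T. ✓
w4: no successors, so ◇◇¬q fails. ✗
w5: no successors, so ◇◇¬q fails. ✗
Satisfying worlds: {w0, w1, w2, w3}.
So ◇◇¬q fails at the other 2 worlds.

2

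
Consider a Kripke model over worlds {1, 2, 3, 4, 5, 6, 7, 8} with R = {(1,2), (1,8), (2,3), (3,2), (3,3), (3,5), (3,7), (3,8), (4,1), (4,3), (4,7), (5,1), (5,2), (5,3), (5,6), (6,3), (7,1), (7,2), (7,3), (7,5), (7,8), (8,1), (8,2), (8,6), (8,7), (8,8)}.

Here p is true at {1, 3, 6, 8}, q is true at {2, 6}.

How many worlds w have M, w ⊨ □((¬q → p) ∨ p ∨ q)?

4

1: successors {2, 8}; (¬q → p) ∨ p ∨ q there: 2:T, 8:T. ✓
2: successors {3}; (¬q → p) ∨ p ∨ q there: 3:T. ✓
3: successors {2, 3, 5, 7, 8}; (¬q → p) ∨ p ∨ q there: 2:T, 3:T, 5:F, 7:F, 8:T. ✗
4: successors {1, 3, 7}; (¬q → p) ∨ p ∨ q there: 1:T, 3:T, 7:F. ✗
5: successors {1, 2, 3, 6}; (¬q → p) ∨ p ∨ q there: 1:T, 2:T, 3:T, 6:T. ✓
6: successors {3}; (¬q → p) ∨ p ∨ q there: 3:T. ✓
7: successors {1, 2, 3, 5, 8}; (¬q → p) ∨ p ∨ q there: 1:T, 2:T, 3:T, 5:F, 8:T. ✗
8: successors {1, 2, 6, 7, 8}; (¬q → p) ∨ p ∨ q there: 1:T, 2:T, 6:T, 7:F, 8:T. ✗
Satisfying worlds: {1, 2, 5, 6}.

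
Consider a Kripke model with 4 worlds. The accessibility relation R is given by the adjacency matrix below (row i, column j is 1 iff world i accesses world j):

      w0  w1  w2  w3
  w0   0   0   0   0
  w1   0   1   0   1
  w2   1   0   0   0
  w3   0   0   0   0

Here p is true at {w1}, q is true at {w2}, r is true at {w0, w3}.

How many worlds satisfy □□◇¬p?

3

w0: no successors, so □□◇¬p holds vacuously. ✓
w1: successors {w1, w3}; □◇¬p there: w1:F, w3:T. ✗
w2: successors {w0}; □◇¬p there: w0:T. ✓
w3: no successors, so □□◇¬p holds vacuously. ✓
Satisfying worlds: {w0, w2, w3}.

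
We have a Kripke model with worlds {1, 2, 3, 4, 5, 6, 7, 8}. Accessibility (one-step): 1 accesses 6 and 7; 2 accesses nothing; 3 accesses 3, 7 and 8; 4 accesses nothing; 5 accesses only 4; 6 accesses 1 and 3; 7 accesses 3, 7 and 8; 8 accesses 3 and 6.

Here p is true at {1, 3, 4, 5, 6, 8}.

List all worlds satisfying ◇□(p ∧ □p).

{5}

1: successors {6, 7}; □(p ∧ □p) there: 6:F, 7:F. ✗
2: no successors, so ◇□(p ∧ □p) fails. ✗
3: successors {3, 7, 8}; □(p ∧ □p) there: 3:F, 7:F, 8:F. ✗
4: no successors, so ◇□(p ∧ □p) fails. ✗
5: successors {4}; □(p ∧ □p) there: 4:T. ✓
6: successors {1, 3}; □(p ∧ □p) there: 1:F, 3:F. ✗
7: successors {3, 7, 8}; □(p ∧ □p) there: 3:F, 7:F, 8:F. ✗
8: successors {3, 6}; □(p ∧ □p) there: 3:F, 6:F. ✗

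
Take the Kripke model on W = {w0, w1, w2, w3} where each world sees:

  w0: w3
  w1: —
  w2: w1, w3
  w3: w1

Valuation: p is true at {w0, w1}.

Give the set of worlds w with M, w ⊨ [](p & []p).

w0: successors {w3}; p & []p there: w3:F. ✗
w1: no successors, so [](p & []p) holds vacuously. ✓
w2: successors {w1, w3}; p & []p there: w1:T, w3:F. ✗
w3: successors {w1}; p & []p there: w1:T. ✓

{w1, w3}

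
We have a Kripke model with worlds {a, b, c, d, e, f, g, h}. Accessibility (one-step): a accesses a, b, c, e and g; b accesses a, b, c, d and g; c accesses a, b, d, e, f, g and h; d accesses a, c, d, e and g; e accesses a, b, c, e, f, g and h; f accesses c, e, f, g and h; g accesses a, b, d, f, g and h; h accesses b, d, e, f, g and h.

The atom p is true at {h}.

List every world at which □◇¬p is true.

{a, b, c, d, e, f, g, h}

a: successors {a, b, c, e, g}; ◇¬p there: a:T, b:T, c:T, e:T, g:T. ✓
b: successors {a, b, c, d, g}; ◇¬p there: a:T, b:T, c:T, d:T, g:T. ✓
c: successors {a, b, d, e, f, g, h}; ◇¬p there: a:T, b:T, d:T, e:T, f:T, g:T, h:T. ✓
d: successors {a, c, d, e, g}; ◇¬p there: a:T, c:T, d:T, e:T, g:T. ✓
e: successors {a, b, c, e, f, g, h}; ◇¬p there: a:T, b:T, c:T, e:T, f:T, g:T, h:T. ✓
f: successors {c, e, f, g, h}; ◇¬p there: c:T, e:T, f:T, g:T, h:T. ✓
g: successors {a, b, d, f, g, h}; ◇¬p there: a:T, b:T, d:T, f:T, g:T, h:T. ✓
h: successors {b, d, e, f, g, h}; ◇¬p there: b:T, d:T, e:T, f:T, g:T, h:T. ✓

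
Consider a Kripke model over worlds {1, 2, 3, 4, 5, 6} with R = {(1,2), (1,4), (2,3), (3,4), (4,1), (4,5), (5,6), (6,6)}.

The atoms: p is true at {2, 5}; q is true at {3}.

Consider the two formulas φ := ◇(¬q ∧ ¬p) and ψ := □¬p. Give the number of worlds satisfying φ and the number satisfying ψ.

For ◇(¬q ∧ ¬p):
1: successors {2, 4}; ¬q ∧ ¬p there: 2:F, 4:T. ✓
2: successors {3}; ¬q ∧ ¬p there: 3:F. ✗
3: successors {4}; ¬q ∧ ¬p there: 4:T. ✓
4: successors {1, 5}; ¬q ∧ ¬p there: 1:T, 5:F. ✓
5: successors {6}; ¬q ∧ ¬p there: 6:T. ✓
6: successors {6}; ¬q ∧ ¬p there: 6:T. ✓
— 5 worlds.
For □¬p:
1: successors {2, 4}; ¬p there: 2:F, 4:T. ✗
2: successors {3}; ¬p there: 3:T. ✓
3: successors {4}; ¬p there: 4:T. ✓
4: successors {1, 5}; ¬p there: 1:T, 5:F. ✗
5: successors {6}; ¬p there: 6:T. ✓
6: successors {6}; ¬p there: 6:T. ✓
— 4 worlds.

5 and 4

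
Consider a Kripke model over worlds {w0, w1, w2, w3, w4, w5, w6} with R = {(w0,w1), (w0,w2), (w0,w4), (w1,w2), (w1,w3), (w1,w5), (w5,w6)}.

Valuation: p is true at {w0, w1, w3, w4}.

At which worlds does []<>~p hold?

{w2, w3, w4, w6}

w0: successors {w1, w2, w4}; <>~p there: w1:T, w2:F, w4:F. ✗
w1: successors {w2, w3, w5}; <>~p there: w2:F, w3:F, w5:T. ✗
w2: no successors, so []<>~p holds vacuously. ✓
w3: no successors, so []<>~p holds vacuously. ✓
w4: no successors, so []<>~p holds vacuously. ✓
w5: successors {w6}; <>~p there: w6:F. ✗
w6: no successors, so []<>~p holds vacuously. ✓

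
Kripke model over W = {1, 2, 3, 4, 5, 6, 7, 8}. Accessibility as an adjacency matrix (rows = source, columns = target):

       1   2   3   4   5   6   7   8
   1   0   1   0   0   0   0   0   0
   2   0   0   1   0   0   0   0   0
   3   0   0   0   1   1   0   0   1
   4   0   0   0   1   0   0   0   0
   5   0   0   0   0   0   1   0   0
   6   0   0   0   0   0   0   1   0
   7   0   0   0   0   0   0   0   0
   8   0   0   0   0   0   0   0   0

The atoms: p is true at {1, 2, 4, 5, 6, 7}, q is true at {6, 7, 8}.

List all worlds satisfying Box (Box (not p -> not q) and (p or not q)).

{1, 4, 5, 6, 7, 8}

1: successors {2}; Box (not p -> not q) and (p or not q) there: 2:T. ✓
2: successors {3}; Box (not p -> not q) and (p or not q) there: 3:F. ✗
3: successors {4, 5, 8}; Box (not p -> not q) and (p or not q) there: 4:T, 5:T, 8:F. ✗
4: successors {4}; Box (not p -> not q) and (p or not q) there: 4:T. ✓
5: successors {6}; Box (not p -> not q) and (p or not q) there: 6:T. ✓
6: successors {7}; Box (not p -> not q) and (p or not q) there: 7:T. ✓
7: no successors, so Box (Box (not p -> not q) and (p or not q)) holds vacuously. ✓
8: no successors, so Box (Box (not p -> not q) and (p or not q)) holds vacuously. ✓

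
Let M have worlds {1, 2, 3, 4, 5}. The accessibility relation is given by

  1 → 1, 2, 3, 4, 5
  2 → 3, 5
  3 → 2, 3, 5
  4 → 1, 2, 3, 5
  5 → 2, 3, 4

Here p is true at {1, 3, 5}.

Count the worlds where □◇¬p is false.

4

1: successors {1, 2, 3, 4, 5}; ◇¬p there: 1:T, 2:F, 3:T, 4:T, 5:T. ✗
2: successors {3, 5}; ◇¬p there: 3:T, 5:T. ✓
3: successors {2, 3, 5}; ◇¬p there: 2:F, 3:T, 5:T. ✗
4: successors {1, 2, 3, 5}; ◇¬p there: 1:T, 2:F, 3:T, 5:T. ✗
5: successors {2, 3, 4}; ◇¬p there: 2:F, 3:T, 4:T. ✗
Satisfying worlds: {2}.
So □◇¬p fails at the other 4 worlds.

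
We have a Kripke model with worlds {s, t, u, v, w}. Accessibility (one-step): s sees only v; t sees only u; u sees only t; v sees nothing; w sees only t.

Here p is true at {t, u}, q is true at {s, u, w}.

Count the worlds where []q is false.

3

s: successors {v}; q there: v:F. ✗
t: successors {u}; q there: u:T. ✓
u: successors {t}; q there: t:F. ✗
v: no successors, so []q holds vacuously. ✓
w: successors {t}; q there: t:F. ✗
Satisfying worlds: {t, v}.
So []q fails at the other 3 worlds.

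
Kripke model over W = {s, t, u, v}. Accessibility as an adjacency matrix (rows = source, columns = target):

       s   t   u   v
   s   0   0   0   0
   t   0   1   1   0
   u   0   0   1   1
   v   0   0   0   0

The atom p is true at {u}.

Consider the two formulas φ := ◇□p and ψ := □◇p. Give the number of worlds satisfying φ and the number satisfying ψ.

1 and 3

For ◇□p:
s: no successors, so ◇□p fails. ✗
t: successors {t, u}; □p there: t:F, u:F. ✗
u: successors {u, v}; □p there: u:F, v:T. ✓
v: no successors, so ◇□p fails. ✗
— 1 world.
For □◇p:
s: no successors, so □◇p holds vacuously. ✓
t: successors {t, u}; ◇p there: t:T, u:T. ✓
u: successors {u, v}; ◇p there: u:T, v:F. ✗
v: no successors, so □◇p holds vacuously. ✓
— 3 worlds.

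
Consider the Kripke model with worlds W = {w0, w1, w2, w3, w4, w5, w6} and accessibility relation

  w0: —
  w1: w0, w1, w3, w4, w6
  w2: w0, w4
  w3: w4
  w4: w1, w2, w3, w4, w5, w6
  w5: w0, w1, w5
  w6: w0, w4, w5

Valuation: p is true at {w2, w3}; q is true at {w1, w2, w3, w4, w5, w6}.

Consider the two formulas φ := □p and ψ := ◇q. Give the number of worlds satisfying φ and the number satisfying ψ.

1 and 6

For □p:
w0: no successors, so □p holds vacuously. ✓
w1: successors {w0, w1, w3, w4, w6}; p there: w0:F, w1:F, w3:T, w4:F, w6:F. ✗
w2: successors {w0, w4}; p there: w0:F, w4:F. ✗
w3: successors {w4}; p there: w4:F. ✗
w4: successors {w1, w2, w3, w4, w5, w6}; p there: w1:F, w2:T, w3:T, w4:F, w5:F, w6:F. ✗
w5: successors {w0, w1, w5}; p there: w0:F, w1:F, w5:F. ✗
w6: successors {w0, w4, w5}; p there: w0:F, w4:F, w5:F. ✗
— 1 world.
For ◇q:
w0: no successors, so ◇q fails. ✗
w1: successors {w0, w1, w3, w4, w6}; q there: w0:F, w1:T, w3:T, w4:T, w6:T. ✓
w2: successors {w0, w4}; q there: w0:F, w4:T. ✓
w3: successors {w4}; q there: w4:T. ✓
w4: successors {w1, w2, w3, w4, w5, w6}; q there: w1:T, w2:T, w3:T, w4:T, w5:T, w6:T. ✓
w5: successors {w0, w1, w5}; q there: w0:F, w1:T, w5:T. ✓
w6: successors {w0, w4, w5}; q there: w0:F, w4:T, w5:T. ✓
— 6 worlds.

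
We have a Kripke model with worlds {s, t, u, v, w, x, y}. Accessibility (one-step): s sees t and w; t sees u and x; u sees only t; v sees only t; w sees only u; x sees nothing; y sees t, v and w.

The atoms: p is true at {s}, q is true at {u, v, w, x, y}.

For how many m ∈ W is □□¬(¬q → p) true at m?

3

s: successors {t, w}; □¬(¬q → p) there: t:F, w:F. ✗
t: successors {u, x}; □¬(¬q → p) there: u:T, x:T. ✓
u: successors {t}; □¬(¬q → p) there: t:F. ✗
v: successors {t}; □¬(¬q → p) there: t:F. ✗
w: successors {u}; □¬(¬q → p) there: u:T. ✓
x: no successors, so □□¬(¬q → p) holds vacuously. ✓
y: successors {t, v, w}; □¬(¬q → p) there: t:F, v:T, w:F. ✗
Satisfying worlds: {t, w, x}.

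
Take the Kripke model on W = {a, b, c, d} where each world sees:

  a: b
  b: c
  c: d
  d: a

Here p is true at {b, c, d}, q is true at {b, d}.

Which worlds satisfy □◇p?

{a, b, d}

a: successors {b}; ◇p there: b:T. ✓
b: successors {c}; ◇p there: c:T. ✓
c: successors {d}; ◇p there: d:F. ✗
d: successors {a}; ◇p there: a:T. ✓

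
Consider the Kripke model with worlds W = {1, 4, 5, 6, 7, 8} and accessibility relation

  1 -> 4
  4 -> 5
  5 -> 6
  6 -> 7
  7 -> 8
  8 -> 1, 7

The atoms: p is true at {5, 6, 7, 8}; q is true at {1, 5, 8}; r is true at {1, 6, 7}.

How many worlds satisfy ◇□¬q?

3

1: successors {4}; □¬q there: 4:F. ✗
4: successors {5}; □¬q there: 5:T. ✓
5: successors {6}; □¬q there: 6:T. ✓
6: successors {7}; □¬q there: 7:F. ✗
7: successors {8}; □¬q there: 8:F. ✗
8: successors {1, 7}; □¬q there: 1:T, 7:F. ✓
Satisfying worlds: {4, 5, 8}.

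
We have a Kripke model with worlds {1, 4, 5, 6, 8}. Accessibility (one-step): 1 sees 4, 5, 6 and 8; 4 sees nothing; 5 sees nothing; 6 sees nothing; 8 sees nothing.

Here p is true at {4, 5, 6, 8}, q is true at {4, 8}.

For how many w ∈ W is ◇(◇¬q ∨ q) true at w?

1

1: successors {4, 5, 6, 8}; ◇¬q ∨ q there: 4:T, 5:F, 6:F, 8:T. ✓
4: no successors, so ◇(◇¬q ∨ q) fails. ✗
5: no successors, so ◇(◇¬q ∨ q) fails. ✗
6: no successors, so ◇(◇¬q ∨ q) fails. ✗
8: no successors, so ◇(◇¬q ∨ q) fails. ✗
Satisfying worlds: {1}.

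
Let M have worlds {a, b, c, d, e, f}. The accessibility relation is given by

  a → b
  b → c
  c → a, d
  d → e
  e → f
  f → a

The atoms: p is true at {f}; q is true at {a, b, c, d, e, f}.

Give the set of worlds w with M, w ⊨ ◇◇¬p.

{a, b, c, e, f}

a: successors {b}; ◇¬p there: b:T. ✓
b: successors {c}; ◇¬p there: c:T. ✓
c: successors {a, d}; ◇¬p there: a:T, d:T. ✓
d: successors {e}; ◇¬p there: e:F. ✗
e: successors {f}; ◇¬p there: f:T. ✓
f: successors {a}; ◇¬p there: a:T. ✓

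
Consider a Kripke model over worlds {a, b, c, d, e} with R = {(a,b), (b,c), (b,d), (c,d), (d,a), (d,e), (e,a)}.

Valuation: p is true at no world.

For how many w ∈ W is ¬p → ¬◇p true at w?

a: ¬p is T, ¬◇p is T. ✓
b: ¬p is T, ¬◇p is T. ✓
c: ¬p is T, ¬◇p is T. ✓
d: ¬p is T, ¬◇p is T. ✓
e: ¬p is T, ¬◇p is T. ✓
Satisfying worlds: {a, b, c, d, e}.

5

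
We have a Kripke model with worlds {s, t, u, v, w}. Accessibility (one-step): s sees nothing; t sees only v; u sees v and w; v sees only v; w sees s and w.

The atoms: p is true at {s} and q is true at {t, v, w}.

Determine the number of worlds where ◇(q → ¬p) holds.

4

s: no successors, so ◇(q → ¬p) fails. ✗
t: successors {v}; q → ¬p there: v:T. ✓
u: successors {v, w}; q → ¬p there: v:T, w:T. ✓
v: successors {v}; q → ¬p there: v:T. ✓
w: successors {s, w}; q → ¬p there: s:T, w:T. ✓
Satisfying worlds: {t, u, v, w}.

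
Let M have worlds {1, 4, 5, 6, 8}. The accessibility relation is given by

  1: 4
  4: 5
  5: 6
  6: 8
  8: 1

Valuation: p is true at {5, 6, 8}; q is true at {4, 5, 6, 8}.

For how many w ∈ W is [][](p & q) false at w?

1: successors {4}; [](p & q) there: 4:T. ✓
4: successors {5}; [](p & q) there: 5:T. ✓
5: successors {6}; [](p & q) there: 6:T. ✓
6: successors {8}; [](p & q) there: 8:F. ✗
8: successors {1}; [](p & q) there: 1:F. ✗
Satisfying worlds: {1, 4, 5}.
So [][](p & q) fails at the other 2 worlds.

2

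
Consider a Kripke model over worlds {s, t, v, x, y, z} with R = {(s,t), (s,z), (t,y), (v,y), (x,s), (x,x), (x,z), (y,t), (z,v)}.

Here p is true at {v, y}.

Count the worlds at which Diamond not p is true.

3

s: successors {t, z}; not p there: t:T, z:T. ✓
t: successors {y}; not p there: y:F. ✗
v: successors {y}; not p there: y:F. ✗
x: successors {s, x, z}; not p there: s:T, x:T, z:T. ✓
y: successors {t}; not p there: t:T. ✓
z: successors {v}; not p there: v:F. ✗
Satisfying worlds: {s, x, y}.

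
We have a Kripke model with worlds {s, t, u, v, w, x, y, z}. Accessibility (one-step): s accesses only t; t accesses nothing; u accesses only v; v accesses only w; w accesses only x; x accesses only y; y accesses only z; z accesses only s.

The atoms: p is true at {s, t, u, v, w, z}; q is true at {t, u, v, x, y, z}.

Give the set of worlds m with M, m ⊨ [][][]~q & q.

s: [][][]~q is T, q is F. ✗
t: [][][]~q is T, q is T. ✓
u: [][][]~q is F, q is T. ✗
v: [][][]~q is F, q is T. ✗
w: [][][]~q is F, q is F. ✗
x: [][][]~q is T, q is T. ✓
y: [][][]~q is F, q is T. ✗
z: [][][]~q is T, q is T. ✓

{t, x, z}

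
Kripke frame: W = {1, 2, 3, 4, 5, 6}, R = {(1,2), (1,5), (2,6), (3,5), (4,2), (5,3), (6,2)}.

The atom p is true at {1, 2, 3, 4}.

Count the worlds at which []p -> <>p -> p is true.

4

1: []p is F, <>p -> p is T. ✓
2: []p is F, <>p -> p is T. ✓
3: []p is F, <>p -> p is T. ✓
4: []p is T, <>p -> p is T. ✓
5: []p is T, <>p -> p is F. ✗
6: []p is T, <>p -> p is F. ✗
Satisfying worlds: {1, 2, 3, 4}.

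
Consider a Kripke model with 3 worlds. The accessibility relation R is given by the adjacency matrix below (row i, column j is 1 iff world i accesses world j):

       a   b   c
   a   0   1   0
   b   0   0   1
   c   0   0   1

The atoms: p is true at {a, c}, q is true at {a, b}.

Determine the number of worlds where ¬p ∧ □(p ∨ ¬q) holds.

a: ¬p is F, □(p ∨ ¬q) is F. ✗
b: ¬p is T, □(p ∨ ¬q) is T. ✓
c: ¬p is F, □(p ∨ ¬q) is T. ✗
Satisfying worlds: {b}.

1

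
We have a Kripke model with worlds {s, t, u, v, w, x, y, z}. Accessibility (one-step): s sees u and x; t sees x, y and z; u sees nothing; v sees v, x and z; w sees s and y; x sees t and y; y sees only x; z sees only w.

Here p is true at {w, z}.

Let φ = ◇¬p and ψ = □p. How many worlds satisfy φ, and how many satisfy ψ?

6 and 2

For ◇¬p:
s: successors {u, x}; ¬p there: u:T, x:T. ✓
t: successors {x, y, z}; ¬p there: x:T, y:T, z:F. ✓
u: no successors, so ◇¬p fails. ✗
v: successors {v, x, z}; ¬p there: v:T, x:T, z:F. ✓
w: successors {s, y}; ¬p there: s:T, y:T. ✓
x: successors {t, y}; ¬p there: t:T, y:T. ✓
y: successors {x}; ¬p there: x:T. ✓
z: successors {w}; ¬p there: w:F. ✗
— 6 worlds.
For □p:
s: successors {u, x}; p there: u:F, x:F. ✗
t: successors {x, y, z}; p there: x:F, y:F, z:T. ✗
u: no successors, so □p holds vacuously. ✓
v: successors {v, x, z}; p there: v:F, x:F, z:T. ✗
w: successors {s, y}; p there: s:F, y:F. ✗
x: successors {t, y}; p there: t:F, y:F. ✗
y: successors {x}; p there: x:F. ✗
z: successors {w}; p there: w:T. ✓
— 2 worlds.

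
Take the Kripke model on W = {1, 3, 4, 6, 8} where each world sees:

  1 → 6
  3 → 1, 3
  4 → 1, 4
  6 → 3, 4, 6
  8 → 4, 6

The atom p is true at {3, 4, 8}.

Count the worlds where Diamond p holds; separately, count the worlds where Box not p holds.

4 and 1

For Diamond p:
1: successors {6}; p there: 6:F. ✗
3: successors {1, 3}; p there: 1:F, 3:T. ✓
4: successors {1, 4}; p there: 1:F, 4:T. ✓
6: successors {3, 4, 6}; p there: 3:T, 4:T, 6:F. ✓
8: successors {4, 6}; p there: 4:T, 6:F. ✓
— 4 worlds.
For Box not p:
1: successors {6}; not p there: 6:T. ✓
3: successors {1, 3}; not p there: 1:T, 3:F. ✗
4: successors {1, 4}; not p there: 1:T, 4:F. ✗
6: successors {3, 4, 6}; not p there: 3:F, 4:F, 6:T. ✗
8: successors {4, 6}; not p there: 4:F, 6:T. ✗
— 1 world.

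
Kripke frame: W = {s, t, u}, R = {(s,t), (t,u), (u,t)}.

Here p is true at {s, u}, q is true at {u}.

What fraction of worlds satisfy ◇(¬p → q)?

1/3

s: successors {t}; ¬p → q there: t:F. ✗
t: successors {u}; ¬p → q there: u:T. ✓
u: successors {t}; ¬p → q there: t:F. ✗
That's 1 of 3 worlds, so 1/3.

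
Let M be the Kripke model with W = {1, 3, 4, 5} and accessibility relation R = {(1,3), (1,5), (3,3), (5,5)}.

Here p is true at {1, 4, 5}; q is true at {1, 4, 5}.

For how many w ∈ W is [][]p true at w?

1: successors {3, 5}; []p there: 3:F, 5:T. ✗
3: successors {3}; []p there: 3:F. ✗
4: no successors, so [][]p holds vacuously. ✓
5: successors {5}; []p there: 5:T. ✓
Satisfying worlds: {4, 5}.

2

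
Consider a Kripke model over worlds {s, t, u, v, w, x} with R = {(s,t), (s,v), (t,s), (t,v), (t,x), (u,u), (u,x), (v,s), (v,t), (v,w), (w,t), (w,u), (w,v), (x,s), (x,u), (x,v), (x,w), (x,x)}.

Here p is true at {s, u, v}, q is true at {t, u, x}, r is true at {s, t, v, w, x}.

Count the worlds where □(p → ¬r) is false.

s: successors {t, v}; p → ¬r there: t:T, v:F. ✗
t: successors {s, v, x}; p → ¬r there: s:F, v:F, x:T. ✗
u: successors {u, x}; p → ¬r there: u:T, x:T. ✓
v: successors {s, t, w}; p → ¬r there: s:F, t:T, w:T. ✗
w: successors {t, u, v}; p → ¬r there: t:T, u:T, v:F. ✗
x: successors {s, u, v, w, x}; p → ¬r there: s:F, u:T, v:F, w:T, x:T. ✗
Satisfying worlds: {u}.
So □(p → ¬r) fails at the other 5 worlds.

5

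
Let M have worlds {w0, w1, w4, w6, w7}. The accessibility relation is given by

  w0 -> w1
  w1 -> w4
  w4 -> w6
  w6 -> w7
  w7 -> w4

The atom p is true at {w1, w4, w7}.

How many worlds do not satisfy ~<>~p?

1

w0: <>~p is F. ✓
w1: <>~p is F. ✓
w4: <>~p is T. ✗
w6: <>~p is F. ✓
w7: <>~p is F. ✓
Satisfying worlds: {w0, w1, w6, w7}.
So ~<>~p fails at the other 1 world.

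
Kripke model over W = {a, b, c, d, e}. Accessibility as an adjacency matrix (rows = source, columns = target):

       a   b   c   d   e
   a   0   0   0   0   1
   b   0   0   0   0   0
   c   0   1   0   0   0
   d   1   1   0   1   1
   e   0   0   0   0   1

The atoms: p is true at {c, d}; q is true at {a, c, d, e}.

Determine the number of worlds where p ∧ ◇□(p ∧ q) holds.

a: p is F, ◇□(p ∧ q) is F. ✗
b: p is F, ◇□(p ∧ q) is F. ✗
c: p is T, ◇□(p ∧ q) is T. ✓
d: p is T, ◇□(p ∧ q) is T. ✓
e: p is F, ◇□(p ∧ q) is F. ✗
Satisfying worlds: {c, d}.

2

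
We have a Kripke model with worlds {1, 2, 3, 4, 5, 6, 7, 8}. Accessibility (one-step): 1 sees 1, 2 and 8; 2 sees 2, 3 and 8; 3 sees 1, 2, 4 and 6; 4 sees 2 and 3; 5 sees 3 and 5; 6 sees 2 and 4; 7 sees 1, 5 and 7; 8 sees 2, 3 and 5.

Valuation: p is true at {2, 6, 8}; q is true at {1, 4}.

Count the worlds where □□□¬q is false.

8

1: successors {1, 2, 8}; □□¬q there: 1:F, 2:F, 8:F. ✗
2: successors {2, 3, 8}; □□¬q there: 2:F, 3:F, 8:F. ✗
3: successors {1, 2, 4, 6}; □□¬q there: 1:F, 2:F, 4:F, 6:T. ✗
4: successors {2, 3}; □□¬q there: 2:F, 3:F. ✗
5: successors {3, 5}; □□¬q there: 3:F, 5:F. ✗
6: successors {2, 4}; □□¬q there: 2:F, 4:F. ✗
7: successors {1, 5, 7}; □□¬q there: 1:F, 5:F, 7:F. ✗
8: successors {2, 3, 5}; □□¬q there: 2:F, 3:F, 5:F. ✗
Satisfying worlds: ∅.
So □□□¬q fails at the other 8 worlds.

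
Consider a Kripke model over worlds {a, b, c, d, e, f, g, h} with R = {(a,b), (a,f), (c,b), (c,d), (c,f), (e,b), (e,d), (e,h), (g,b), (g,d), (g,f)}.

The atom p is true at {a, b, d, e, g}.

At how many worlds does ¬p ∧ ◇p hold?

1

a: ¬p is F, ◇p is T. ✗
b: ¬p is F, ◇p is F. ✗
c: ¬p is T, ◇p is T. ✓
d: ¬p is F, ◇p is F. ✗
e: ¬p is F, ◇p is T. ✗
f: ¬p is T, ◇p is F. ✗
g: ¬p is F, ◇p is T. ✗
h: ¬p is T, ◇p is F. ✗
Satisfying worlds: {c}.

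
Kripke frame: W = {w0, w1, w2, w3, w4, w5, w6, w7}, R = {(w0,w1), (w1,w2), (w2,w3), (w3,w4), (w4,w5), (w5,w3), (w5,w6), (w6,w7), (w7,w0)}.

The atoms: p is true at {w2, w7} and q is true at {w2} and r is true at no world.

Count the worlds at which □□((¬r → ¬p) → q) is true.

1

w0: successors {w1}; □((¬r → ¬p) → q) there: w1:T. ✓
w1: successors {w2}; □((¬r → ¬p) → q) there: w2:F. ✗
w2: successors {w3}; □((¬r → ¬p) → q) there: w3:F. ✗
w3: successors {w4}; □((¬r → ¬p) → q) there: w4:F. ✗
w4: successors {w5}; □((¬r → ¬p) → q) there: w5:F. ✗
w5: successors {w3, w6}; □((¬r → ¬p) → q) there: w3:F, w6:T. ✗
w6: successors {w7}; □((¬r → ¬p) → q) there: w7:F. ✗
w7: successors {w0}; □((¬r → ¬p) → q) there: w0:F. ✗
Satisfying worlds: {w0}.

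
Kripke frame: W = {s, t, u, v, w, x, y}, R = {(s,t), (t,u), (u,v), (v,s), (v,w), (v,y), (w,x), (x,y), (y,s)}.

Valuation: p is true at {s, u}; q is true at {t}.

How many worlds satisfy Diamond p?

s: successors {t}; p there: t:F. ✗
t: successors {u}; p there: u:T. ✓
u: successors {v}; p there: v:F. ✗
v: successors {s, w, y}; p there: s:T, w:F, y:F. ✓
w: successors {x}; p there: x:F. ✗
x: successors {y}; p there: y:F. ✗
y: successors {s}; p there: s:T. ✓
Satisfying worlds: {t, v, y}.

3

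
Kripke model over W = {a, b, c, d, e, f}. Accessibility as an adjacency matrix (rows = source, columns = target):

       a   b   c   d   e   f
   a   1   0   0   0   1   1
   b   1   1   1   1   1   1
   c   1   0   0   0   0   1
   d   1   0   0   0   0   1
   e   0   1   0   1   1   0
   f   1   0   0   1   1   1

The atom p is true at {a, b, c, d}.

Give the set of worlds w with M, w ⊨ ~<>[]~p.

a: <>[]~p is F. ✓
b: <>[]~p is F. ✓
c: <>[]~p is F. ✓
d: <>[]~p is F. ✓
e: <>[]~p is F. ✓
f: <>[]~p is F. ✓

{a, b, c, d, e, f}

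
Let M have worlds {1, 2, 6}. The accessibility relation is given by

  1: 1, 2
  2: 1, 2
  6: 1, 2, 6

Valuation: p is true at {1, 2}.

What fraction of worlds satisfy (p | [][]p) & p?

1: p | [][]p is T, p is T. ✓
2: p | [][]p is T, p is T. ✓
6: p | [][]p is F, p is F. ✗
That's 2 of 3 worlds, so 2/3.

2/3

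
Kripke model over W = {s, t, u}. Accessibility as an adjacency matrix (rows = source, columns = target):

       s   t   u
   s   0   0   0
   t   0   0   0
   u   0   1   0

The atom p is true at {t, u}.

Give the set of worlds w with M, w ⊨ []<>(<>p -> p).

{s, t}

s: no successors, so []<>(<>p -> p) holds vacuously. ✓
t: no successors, so []<>(<>p -> p) holds vacuously. ✓
u: successors {t}; <>(<>p -> p) there: t:F. ✗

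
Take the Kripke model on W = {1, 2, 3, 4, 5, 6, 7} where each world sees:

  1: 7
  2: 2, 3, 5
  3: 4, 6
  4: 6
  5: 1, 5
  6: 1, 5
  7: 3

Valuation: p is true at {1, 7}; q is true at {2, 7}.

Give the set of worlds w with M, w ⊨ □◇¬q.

1: successors {7}; ◇¬q there: 7:T. ✓
2: successors {2, 3, 5}; ◇¬q there: 2:T, 3:T, 5:T. ✓
3: successors {4, 6}; ◇¬q there: 4:T, 6:T. ✓
4: successors {6}; ◇¬q there: 6:T. ✓
5: successors {1, 5}; ◇¬q there: 1:F, 5:T. ✗
6: successors {1, 5}; ◇¬q there: 1:F, 5:T. ✗
7: successors {3}; ◇¬q there: 3:T. ✓

{1, 2, 3, 4, 7}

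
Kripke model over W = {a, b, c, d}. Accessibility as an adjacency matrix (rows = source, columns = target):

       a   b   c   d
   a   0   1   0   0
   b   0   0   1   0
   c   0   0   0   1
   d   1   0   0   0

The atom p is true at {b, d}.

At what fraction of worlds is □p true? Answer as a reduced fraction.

1/2

a: successors {b}; p there: b:T. ✓
b: successors {c}; p there: c:F. ✗
c: successors {d}; p there: d:T. ✓
d: successors {a}; p there: a:F. ✗
That's 2 of 4 worlds, so 2/4 = 1/2.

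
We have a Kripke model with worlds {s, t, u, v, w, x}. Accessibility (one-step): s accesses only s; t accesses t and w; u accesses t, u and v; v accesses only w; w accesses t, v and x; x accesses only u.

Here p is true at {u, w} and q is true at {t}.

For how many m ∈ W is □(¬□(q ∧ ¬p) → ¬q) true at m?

3

s: successors {s}; ¬□(q ∧ ¬p) → ¬q there: s:T. ✓
t: successors {t, w}; ¬□(q ∧ ¬p) → ¬q there: t:F, w:T. ✗
u: successors {t, u, v}; ¬□(q ∧ ¬p) → ¬q there: t:F, u:T, v:T. ✗
v: successors {w}; ¬□(q ∧ ¬p) → ¬q there: w:T. ✓
w: successors {t, v, x}; ¬□(q ∧ ¬p) → ¬q there: t:F, v:T, x:T. ✗
x: successors {u}; ¬□(q ∧ ¬p) → ¬q there: u:T. ✓
Satisfying worlds: {s, v, x}.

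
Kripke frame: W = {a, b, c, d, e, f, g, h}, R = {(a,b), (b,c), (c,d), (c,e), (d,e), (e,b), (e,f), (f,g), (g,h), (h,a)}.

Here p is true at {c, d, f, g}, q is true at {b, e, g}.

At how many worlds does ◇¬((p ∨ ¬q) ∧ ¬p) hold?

6

a: successors {b}; ¬((p ∨ ¬q) ∧ ¬p) there: b:T. ✓
b: successors {c}; ¬((p ∨ ¬q) ∧ ¬p) there: c:T. ✓
c: successors {d, e}; ¬((p ∨ ¬q) ∧ ¬p) there: d:T, e:T. ✓
d: successors {e}; ¬((p ∨ ¬q) ∧ ¬p) there: e:T. ✓
e: successors {b, f}; ¬((p ∨ ¬q) ∧ ¬p) there: b:T, f:T. ✓
f: successors {g}; ¬((p ∨ ¬q) ∧ ¬p) there: g:T. ✓
g: successors {h}; ¬((p ∨ ¬q) ∧ ¬p) there: h:F. ✗
h: successors {a}; ¬((p ∨ ¬q) ∧ ¬p) there: a:F. ✗
Satisfying worlds: {a, b, c, d, e, f}.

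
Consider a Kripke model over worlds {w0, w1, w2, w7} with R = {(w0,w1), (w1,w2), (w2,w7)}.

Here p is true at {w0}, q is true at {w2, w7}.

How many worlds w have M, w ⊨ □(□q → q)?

w0: successors {w1}; □q → q there: w1:F. ✗
w1: successors {w2}; □q → q there: w2:T. ✓
w2: successors {w7}; □q → q there: w7:T. ✓
w7: no successors, so □(□q → q) holds vacuously. ✓
Satisfying worlds: {w1, w2, w7}.

3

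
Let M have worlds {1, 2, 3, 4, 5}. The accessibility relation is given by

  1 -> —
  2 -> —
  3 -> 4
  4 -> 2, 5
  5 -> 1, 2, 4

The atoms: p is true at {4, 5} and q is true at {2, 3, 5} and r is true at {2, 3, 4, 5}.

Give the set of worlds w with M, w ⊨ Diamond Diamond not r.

{4}

1: no successors, so Diamond Diamond not r fails. ✗
2: no successors, so Diamond Diamond not r fails. ✗
3: successors {4}; Diamond not r there: 4:F. ✗
4: successors {2, 5}; Diamond not r there: 2:F, 5:T. ✓
5: successors {1, 2, 4}; Diamond not r there: 1:F, 2:F, 4:F. ✗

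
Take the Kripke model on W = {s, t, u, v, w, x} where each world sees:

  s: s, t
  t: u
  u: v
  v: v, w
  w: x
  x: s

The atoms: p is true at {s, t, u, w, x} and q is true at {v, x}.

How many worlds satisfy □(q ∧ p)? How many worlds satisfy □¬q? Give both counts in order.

For □(q ∧ p):
s: successors {s, t}; q ∧ p there: s:F, t:F. ✗
t: successors {u}; q ∧ p there: u:F. ✗
u: successors {v}; q ∧ p there: v:F. ✗
v: successors {v, w}; q ∧ p there: v:F, w:F. ✗
w: successors {x}; q ∧ p there: x:T. ✓
x: successors {s}; q ∧ p there: s:F. ✗
— 1 world.
For □¬q:
s: successors {s, t}; ¬q there: s:T, t:T. ✓
t: successors {u}; ¬q there: u:T. ✓
u: successors {v}; ¬q there: v:F. ✗
v: successors {v, w}; ¬q there: v:F, w:T. ✗
w: successors {x}; ¬q there: x:F. ✗
x: successors {s}; ¬q there: s:T. ✓
— 3 worlds.

1 and 3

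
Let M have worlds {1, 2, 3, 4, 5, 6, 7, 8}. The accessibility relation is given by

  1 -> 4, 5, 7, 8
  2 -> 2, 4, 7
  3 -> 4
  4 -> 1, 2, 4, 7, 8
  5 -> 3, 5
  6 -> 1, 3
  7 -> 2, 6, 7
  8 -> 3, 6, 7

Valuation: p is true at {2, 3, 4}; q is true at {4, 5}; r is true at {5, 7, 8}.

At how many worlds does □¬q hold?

3

1: successors {4, 5, 7, 8}; ¬q there: 4:F, 5:F, 7:T, 8:T. ✗
2: successors {2, 4, 7}; ¬q there: 2:T, 4:F, 7:T. ✗
3: successors {4}; ¬q there: 4:F. ✗
4: successors {1, 2, 4, 7, 8}; ¬q there: 1:T, 2:T, 4:F, 7:T, 8:T. ✗
5: successors {3, 5}; ¬q there: 3:T, 5:F. ✗
6: successors {1, 3}; ¬q there: 1:T, 3:T. ✓
7: successors {2, 6, 7}; ¬q there: 2:T, 6:T, 7:T. ✓
8: successors {3, 6, 7}; ¬q there: 3:T, 6:T, 7:T. ✓
Satisfying worlds: {6, 7, 8}.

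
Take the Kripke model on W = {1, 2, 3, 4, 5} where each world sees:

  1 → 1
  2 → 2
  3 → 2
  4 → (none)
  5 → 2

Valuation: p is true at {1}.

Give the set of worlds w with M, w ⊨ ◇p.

1: successors {1}; p there: 1:T. ✓
2: successors {2}; p there: 2:F. ✗
3: successors {2}; p there: 2:F. ✗
4: no successors, so ◇p fails. ✗
5: successors {2}; p there: 2:F. ✗

{1}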